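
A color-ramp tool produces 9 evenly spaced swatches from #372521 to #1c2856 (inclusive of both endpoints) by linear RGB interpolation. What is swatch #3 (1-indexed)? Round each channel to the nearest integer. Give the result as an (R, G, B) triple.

With 9 swatches and endpoints inclusive, swatch 3 sits at t = (3 − 1)/(9 − 1) = 2/8 ≈ 0.25.
#372521 → (55, 37, 33); #1c2856 → (28, 40, 86).
R = 55 + 0.25 × (28 − 55) = 48.25 → 48
G = 37 + 0.25 × (40 − 37) = 37.75 → 38
B = 33 + 0.25 × (86 − 33) = 46.25 → 46

(48, 38, 46)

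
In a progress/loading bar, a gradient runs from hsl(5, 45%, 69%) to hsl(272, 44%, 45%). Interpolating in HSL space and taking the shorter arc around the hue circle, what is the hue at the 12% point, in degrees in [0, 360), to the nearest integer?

Hue: 272 − 5 = 267°, but |267| > 180 so the shorter arc goes the other way: Δh = 267 − 360 = -93°.
H = 5 + 0.12 × (-93) = -6.16 → -6 → -6 mod 360 = 354°

354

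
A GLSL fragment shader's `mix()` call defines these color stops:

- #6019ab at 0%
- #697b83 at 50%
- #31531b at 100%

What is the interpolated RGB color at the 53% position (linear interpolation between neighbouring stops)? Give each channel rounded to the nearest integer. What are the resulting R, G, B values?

(102, 121, 125)

53% lies between the 50% and 100% stops, so the local fraction is t = (53 − 50)/(100 − 50) = 3/50 ≈ 0.06.
#697b83 → (105, 123, 131); #31531b → (49, 83, 27).
R = 105 + 0.06 × (49 − 105) = 101.64 → 102
G = 123 + 0.06 × (83 − 123) = 120.6 → 121
B = 131 + 0.06 × (27 − 131) = 124.76 → 125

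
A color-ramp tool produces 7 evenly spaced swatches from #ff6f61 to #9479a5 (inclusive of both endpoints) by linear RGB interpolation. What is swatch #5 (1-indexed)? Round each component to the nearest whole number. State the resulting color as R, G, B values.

(184, 118, 142)

With 7 swatches and endpoints inclusive, swatch 5 sits at t = (5 − 1)/(7 − 1) = 4/6 ≈ 0.6667.
#ff6f61 → (255, 111, 97); #9479a5 → (148, 121, 165).
R = 255 + 0.6667 × (148 − 255) = 183.663 → 184
G = 111 + 0.6667 × (121 − 111) = 117.667 → 118
B = 97 + 0.6667 × (165 − 97) = 142.336 → 142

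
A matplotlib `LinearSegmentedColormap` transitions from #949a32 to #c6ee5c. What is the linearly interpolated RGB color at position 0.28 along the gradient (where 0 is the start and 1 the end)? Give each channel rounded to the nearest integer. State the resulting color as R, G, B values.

(162, 178, 62)

#949a32 → (148, 154, 50); #c6ee5c → (198, 238, 92).
R = 148 + 0.28 × (198 − 148) = 148 + 0.28 × 50 = 162 → 162
G = 154 + 0.28 × (238 − 154) = 154 + 0.28 × 84 = 177.52 → 178
B = 50 + 0.28 × (92 − 50) = 50 + 0.28 × 42 = 61.76 → 62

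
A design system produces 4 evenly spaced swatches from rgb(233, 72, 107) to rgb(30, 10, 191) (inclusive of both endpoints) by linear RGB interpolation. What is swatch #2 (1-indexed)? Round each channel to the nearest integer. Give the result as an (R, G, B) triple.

With 4 swatches and endpoints inclusive, swatch 2 sits at t = (2 − 1)/(4 − 1) = 1/3 ≈ 0.3333.
R = 233 + 0.3333 × (30 − 233) = 165.34 → 165
G = 72 + 0.3333 × (10 − 72) = 51.335 → 51
B = 107 + 0.3333 × (191 − 107) = 134.997 → 135

(165, 51, 135)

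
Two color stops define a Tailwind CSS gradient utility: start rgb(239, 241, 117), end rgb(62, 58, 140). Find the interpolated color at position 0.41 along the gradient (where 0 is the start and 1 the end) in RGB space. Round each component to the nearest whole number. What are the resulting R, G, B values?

R = 239 + 0.41 × (62 − 239) = 239 + 0.41 × -177 = 166.43 → 166
G = 241 + 0.41 × (58 − 241) = 241 + 0.41 × -183 = 165.97 → 166
B = 117 + 0.41 × (140 − 117) = 117 + 0.41 × 23 = 126.43 → 126

(166, 166, 126)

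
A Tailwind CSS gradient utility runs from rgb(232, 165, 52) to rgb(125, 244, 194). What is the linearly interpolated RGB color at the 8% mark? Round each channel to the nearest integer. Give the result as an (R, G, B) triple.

8% corresponds to t = 0.08.
R = 232 + 0.08 × (125 − 232) = 232 + 0.08 × -107 = 223.44 → 223
G = 165 + 0.08 × (244 − 165) = 165 + 0.08 × 79 = 171.32 → 171
B = 52 + 0.08 × (194 − 52) = 52 + 0.08 × 142 = 63.36 → 63

(223, 171, 63)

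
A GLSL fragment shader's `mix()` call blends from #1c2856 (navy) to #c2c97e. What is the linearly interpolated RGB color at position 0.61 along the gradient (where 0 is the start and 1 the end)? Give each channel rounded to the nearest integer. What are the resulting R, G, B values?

(129, 138, 110)

#1c2856 → (28, 40, 86); #c2c97e → (194, 201, 126).
R = 28 + 0.61 × (194 − 28) = 28 + 0.61 × 166 = 129.26 → 129
G = 40 + 0.61 × (201 − 40) = 40 + 0.61 × 161 = 138.21 → 138
B = 86 + 0.61 × (126 − 86) = 86 + 0.61 × 40 = 110.4 → 110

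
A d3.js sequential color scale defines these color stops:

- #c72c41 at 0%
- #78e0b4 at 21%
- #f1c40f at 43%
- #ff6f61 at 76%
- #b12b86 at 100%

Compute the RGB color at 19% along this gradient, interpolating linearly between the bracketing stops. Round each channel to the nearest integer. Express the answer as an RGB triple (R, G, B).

(128, 207, 169)

19% lies between the 0% and 21% stops, so the local fraction is t = (19 − 0)/(21 − 0) = 19/21 ≈ 0.9048.
#c72c41 → (199, 44, 65); #78e0b4 → (120, 224, 180).
R = 199 + 0.9048 × (120 − 199) = 127.521 → 128
G = 44 + 0.9048 × (224 − 44) = 206.864 → 207
B = 65 + 0.9048 × (180 − 65) = 169.052 → 169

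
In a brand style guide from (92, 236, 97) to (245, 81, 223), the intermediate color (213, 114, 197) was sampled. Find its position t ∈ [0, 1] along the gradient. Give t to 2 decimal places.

Invert the lerp on the G channel (largest span, 155): t = (114 − 236) / (81 − 236) = -122/-155 = 0.7871.
Check on R: (213 − 92)/(245 − 92) = 0.7908 ✓

0.79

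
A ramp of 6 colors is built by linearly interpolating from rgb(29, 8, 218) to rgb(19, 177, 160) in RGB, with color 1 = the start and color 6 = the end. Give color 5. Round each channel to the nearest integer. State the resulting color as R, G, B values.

(21, 143, 172)

With 6 swatches and endpoints inclusive, swatch 5 sits at t = (5 − 1)/(6 − 1) = 4/5 ≈ 0.8.
R = 29 + 0.8 × (19 − 29) = 21 → 21
G = 8 + 0.8 × (177 − 8) = 143.2 → 143
B = 218 + 0.8 × (160 − 218) = 171.6 → 172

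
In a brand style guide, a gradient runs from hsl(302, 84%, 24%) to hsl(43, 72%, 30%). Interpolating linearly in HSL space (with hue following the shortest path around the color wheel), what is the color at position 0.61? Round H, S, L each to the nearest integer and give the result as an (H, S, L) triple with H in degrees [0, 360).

(4, 77, 28)

Hue: 43 − 302 = -259°, but |-259| > 180 so the shorter arc goes the other way: Δh = -259 + 360 = 101°.
H = 302 + 0.61 × (101) = 363.61 → 364 → 364 mod 360 = 4°
S = 84 + 0.61 × (72 − 84) = 76.68 → 77%
L = 24 + 0.61 × (30 − 24) = 27.66 → 28%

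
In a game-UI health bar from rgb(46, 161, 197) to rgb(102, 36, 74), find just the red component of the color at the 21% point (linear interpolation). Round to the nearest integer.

R = 46 + 0.21 × (102 − 46) = 57.76 → 58

58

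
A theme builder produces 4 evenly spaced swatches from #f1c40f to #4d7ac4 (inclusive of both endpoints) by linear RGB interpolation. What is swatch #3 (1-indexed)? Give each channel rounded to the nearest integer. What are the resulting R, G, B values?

(132, 147, 136)

With 4 swatches and endpoints inclusive, swatch 3 sits at t = (3 − 1)/(4 − 1) = 2/3 ≈ 0.6667.
#f1c40f → (241, 196, 15); #4d7ac4 → (77, 122, 196).
R = 241 + 0.6667 × (77 − 241) = 131.661 → 132
G = 196 + 0.6667 × (122 − 196) = 146.664 → 147
B = 15 + 0.6667 × (196 − 15) = 135.673 → 136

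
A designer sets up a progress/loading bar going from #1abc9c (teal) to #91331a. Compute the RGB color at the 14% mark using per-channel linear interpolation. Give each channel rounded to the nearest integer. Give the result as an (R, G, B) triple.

#1abc9c → (26, 188, 156); #91331a → (145, 51, 26).
14% corresponds to t = 0.14.
R = 26 + 0.14 × (145 − 26) = 26 + 0.14 × 119 = 42.66 → 43
G = 188 + 0.14 × (51 − 188) = 188 + 0.14 × -137 = 168.82 → 169
B = 156 + 0.14 × (26 − 156) = 156 + 0.14 × -130 = 137.8 → 138

(43, 169, 138)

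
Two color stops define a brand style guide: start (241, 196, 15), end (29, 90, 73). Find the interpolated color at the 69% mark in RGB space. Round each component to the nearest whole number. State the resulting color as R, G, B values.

69% corresponds to t = 0.69.
R = 241 + 0.69 × (29 − 241) = 241 + 0.69 × -212 = 94.72 → 95
G = 196 + 0.69 × (90 − 196) = 196 + 0.69 × -106 = 122.86 → 123
B = 15 + 0.69 × (73 − 15) = 15 + 0.69 × 58 = 55.02 → 55
So the blended color is (95, 123, 55), about #5f7b37.

(95, 123, 55)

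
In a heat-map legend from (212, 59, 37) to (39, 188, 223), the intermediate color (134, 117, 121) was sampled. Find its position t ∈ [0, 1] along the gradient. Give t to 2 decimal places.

0.45

Invert the lerp on the B channel (largest span, 186): t = (121 − 37) / (223 − 37) = 84/186 = 0.45161.
Check on R: (134 − 212)/(39 − 212) = 0.4509 ✓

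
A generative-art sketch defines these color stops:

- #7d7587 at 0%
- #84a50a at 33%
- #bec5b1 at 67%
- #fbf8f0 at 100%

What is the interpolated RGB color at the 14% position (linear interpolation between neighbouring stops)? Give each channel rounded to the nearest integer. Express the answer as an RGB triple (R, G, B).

14% lies between the 0% and 33% stops, so the local fraction is t = (14 − 0)/(33 − 0) = 14/33 ≈ 0.4242.
#7d7587 → (125, 117, 135); #84a50a → (132, 165, 10).
R = 125 + 0.4242 × (132 − 125) = 127.969 → 128
G = 117 + 0.4242 × (165 − 117) = 137.362 → 137
B = 135 + 0.4242 × (10 − 135) = 81.975 → 82

(128, 137, 82)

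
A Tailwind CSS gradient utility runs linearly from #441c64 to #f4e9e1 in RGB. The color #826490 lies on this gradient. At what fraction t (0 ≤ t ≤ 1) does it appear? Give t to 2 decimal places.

Invert the lerp on the G channel (largest span, 205): t = (100 − 28) / (233 − 28) = 72/205 = 0.35122.
Check on R: (130 − 68)/(244 − 68) = 0.3523 ✓

0.35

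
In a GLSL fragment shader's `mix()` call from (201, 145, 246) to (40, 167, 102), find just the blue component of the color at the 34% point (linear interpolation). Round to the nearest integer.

197

B = 246 + 0.34 × (102 − 246) = 197.04 → 197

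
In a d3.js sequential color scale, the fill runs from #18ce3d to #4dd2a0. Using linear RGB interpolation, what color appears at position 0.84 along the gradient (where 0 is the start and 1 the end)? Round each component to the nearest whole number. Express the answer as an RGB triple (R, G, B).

(69, 209, 144)

#18ce3d → (24, 206, 61); #4dd2a0 → (77, 210, 160).
R = 24 + 0.84 × (77 − 24) = 24 + 0.84 × 53 = 68.52 → 69
G = 206 + 0.84 × (210 − 206) = 206 + 0.84 × 4 = 209.36 → 209
B = 61 + 0.84 × (160 − 61) = 61 + 0.84 × 99 = 144.16 → 144
So the blended color is (69, 209, 144), about #45d190.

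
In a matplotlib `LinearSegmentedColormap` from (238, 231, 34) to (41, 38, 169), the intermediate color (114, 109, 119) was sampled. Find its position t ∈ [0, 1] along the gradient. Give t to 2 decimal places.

Invert the lerp on the R channel (largest span, 197): t = (114 − 238) / (41 − 238) = -124/-197 = 0.62944.
Check on G: (109 − 231)/(38 − 231) = 0.6321 ✓

0.63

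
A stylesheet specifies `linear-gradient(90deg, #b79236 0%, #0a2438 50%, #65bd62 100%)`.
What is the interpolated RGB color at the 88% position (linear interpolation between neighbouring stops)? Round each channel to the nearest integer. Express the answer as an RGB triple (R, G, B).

(79, 152, 88)

88% lies between the 50% and 100% stops, so the local fraction is t = (88 − 50)/(100 − 50) = 38/50 ≈ 0.76.
#0a2438 → (10, 36, 56); #65bd62 → (101, 189, 98).
R = 10 + 0.76 × (101 − 10) = 79.16 → 79
G = 36 + 0.76 × (189 − 36) = 152.28 → 152
B = 56 + 0.76 × (98 − 56) = 87.92 → 88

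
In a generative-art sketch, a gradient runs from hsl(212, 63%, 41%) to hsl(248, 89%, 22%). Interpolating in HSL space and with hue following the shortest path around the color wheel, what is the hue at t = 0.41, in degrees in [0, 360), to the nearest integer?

Hue arc: Δh = 248 − 212 = 36° (|Δh| ≤ 180, already the shorter path).
H = 212 + 0.41 × (36) = 226.76 → 227°

227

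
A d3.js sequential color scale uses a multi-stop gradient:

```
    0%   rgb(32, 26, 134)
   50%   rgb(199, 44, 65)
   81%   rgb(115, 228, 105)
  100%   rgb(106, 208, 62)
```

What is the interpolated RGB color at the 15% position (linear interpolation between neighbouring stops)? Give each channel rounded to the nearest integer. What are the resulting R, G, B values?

15% lies between the 0% and 50% stops, so the local fraction is t = (15 − 0)/(50 − 0) = 15/50 ≈ 0.3.
R = 32 + 0.3 × (199 − 32) = 82.1 → 82
G = 26 + 0.3 × (44 − 26) = 31.4 → 31
B = 134 + 0.3 × (65 − 134) = 113.3 → 113

(82, 31, 113)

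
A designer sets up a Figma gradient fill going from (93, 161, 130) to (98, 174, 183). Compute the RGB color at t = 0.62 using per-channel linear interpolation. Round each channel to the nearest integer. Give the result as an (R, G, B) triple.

(96, 169, 163)

R = 93 + 0.62 × (98 − 93) = 93 + 0.62 × 5 = 96.1 → 96
G = 161 + 0.62 × (174 − 161) = 161 + 0.62 × 13 = 169.06 → 169
B = 130 + 0.62 × (183 − 130) = 130 + 0.62 × 53 = 162.86 → 163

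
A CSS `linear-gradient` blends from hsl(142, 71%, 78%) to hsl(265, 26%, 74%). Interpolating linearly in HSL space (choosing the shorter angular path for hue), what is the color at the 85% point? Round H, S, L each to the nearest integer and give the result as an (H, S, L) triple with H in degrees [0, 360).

(247, 33, 75)

Hue arc: Δh = 265 − 142 = 123° (|Δh| ≤ 180, already the shorter path).
H = 142 + 0.85 × (123) = 246.55 → 247°
S = 71 + 0.85 × (26 − 71) = 32.75 → 33%
L = 78 + 0.85 × (74 − 78) = 74.6 → 75%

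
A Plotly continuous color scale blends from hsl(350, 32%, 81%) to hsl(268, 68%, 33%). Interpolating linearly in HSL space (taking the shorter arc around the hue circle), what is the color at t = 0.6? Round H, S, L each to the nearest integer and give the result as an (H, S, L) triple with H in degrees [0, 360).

(301, 54, 52)

Hue arc: Δh = 268 − 350 = -82° (|Δh| ≤ 180, already the shorter path).
H = 350 + 0.6 × (-82) = 300.8 → 301°
S = 32 + 0.6 × (68 − 32) = 53.6 → 54%
L = 81 + 0.6 × (33 − 81) = 52.2 → 52%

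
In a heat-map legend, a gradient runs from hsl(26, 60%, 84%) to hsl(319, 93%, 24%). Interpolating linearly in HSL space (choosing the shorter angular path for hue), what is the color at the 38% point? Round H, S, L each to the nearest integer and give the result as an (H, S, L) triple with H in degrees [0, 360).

(1, 73, 61)

Hue: 319 − 26 = 293°, but |293| > 180 so the shorter arc goes the other way: Δh = 293 − 360 = -67°.
H = 26 + 0.38 × (-67) = 0.54 → 1°
S = 60 + 0.38 × (93 − 60) = 72.54 → 73%
L = 84 + 0.38 × (24 − 84) = 61.2 → 61%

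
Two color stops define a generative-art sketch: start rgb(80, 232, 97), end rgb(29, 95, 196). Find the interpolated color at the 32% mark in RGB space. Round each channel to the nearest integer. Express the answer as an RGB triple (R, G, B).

32% corresponds to t = 0.32.
R = 80 + 0.32 × (29 − 80) = 80 + 0.32 × -51 = 63.68 → 64
G = 232 + 0.32 × (95 − 232) = 232 + 0.32 × -137 = 188.16 → 188
B = 97 + 0.32 × (196 − 97) = 97 + 0.32 × 99 = 128.68 → 129
So the blended color is (64, 188, 129), about #40bc81.

(64, 188, 129)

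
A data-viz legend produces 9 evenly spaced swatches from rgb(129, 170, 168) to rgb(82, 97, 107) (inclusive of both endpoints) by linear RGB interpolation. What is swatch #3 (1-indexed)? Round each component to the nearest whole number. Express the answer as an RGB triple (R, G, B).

(117, 152, 153)

With 9 swatches and endpoints inclusive, swatch 3 sits at t = (3 − 1)/(9 − 1) = 2/8 ≈ 0.25.
R = 129 + 0.25 × (82 − 129) = 117.25 → 117
G = 170 + 0.25 × (97 − 170) = 151.75 → 152
B = 168 + 0.25 × (107 − 168) = 152.75 → 153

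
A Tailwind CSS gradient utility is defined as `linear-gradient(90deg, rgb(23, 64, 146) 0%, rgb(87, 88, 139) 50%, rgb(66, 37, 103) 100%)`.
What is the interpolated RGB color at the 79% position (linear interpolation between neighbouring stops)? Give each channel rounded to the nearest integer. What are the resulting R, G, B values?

(75, 58, 118)

79% lies between the 50% and 100% stops, so the local fraction is t = (79 − 50)/(100 − 50) = 29/50 ≈ 0.58.
R = 87 + 0.58 × (66 − 87) = 74.82 → 75
G = 88 + 0.58 × (37 − 88) = 58.42 → 58
B = 139 + 0.58 × (103 − 139) = 118.12 → 118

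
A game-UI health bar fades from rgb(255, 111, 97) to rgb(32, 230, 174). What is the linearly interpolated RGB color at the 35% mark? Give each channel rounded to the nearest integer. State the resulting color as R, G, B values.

(177, 153, 124)

35% corresponds to t = 0.35.
R = 255 + 0.35 × (32 − 255) = 255 + 0.35 × -223 = 176.95 → 177
G = 111 + 0.35 × (230 − 111) = 111 + 0.35 × 119 = 152.65 → 153
B = 97 + 0.35 × (174 − 97) = 97 + 0.35 × 77 = 123.95 → 124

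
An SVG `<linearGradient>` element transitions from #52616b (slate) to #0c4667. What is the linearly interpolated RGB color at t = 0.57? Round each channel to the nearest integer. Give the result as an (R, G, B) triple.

#52616b → (82, 97, 107); #0c4667 → (12, 70, 103).
R = 82 + 0.57 × (12 − 82) = 82 + 0.57 × -70 = 42.1 → 42
G = 97 + 0.57 × (70 − 97) = 97 + 0.57 × -27 = 81.61 → 82
B = 107 + 0.57 × (103 − 107) = 107 + 0.57 × -4 = 104.72 → 105
So the blended color is (42, 82, 105), about #2a5269.

(42, 82, 105)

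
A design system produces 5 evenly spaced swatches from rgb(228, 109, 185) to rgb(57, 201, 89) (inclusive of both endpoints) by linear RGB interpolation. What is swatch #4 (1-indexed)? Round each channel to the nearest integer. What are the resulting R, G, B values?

With 5 swatches and endpoints inclusive, swatch 4 sits at t = (4 − 1)/(5 − 1) = 3/4 ≈ 0.75.
R = 228 + 0.75 × (57 − 228) = 99.75 → 100
G = 109 + 0.75 × (201 − 109) = 178 → 178
B = 185 + 0.75 × (89 − 185) = 113 → 113

(100, 178, 113)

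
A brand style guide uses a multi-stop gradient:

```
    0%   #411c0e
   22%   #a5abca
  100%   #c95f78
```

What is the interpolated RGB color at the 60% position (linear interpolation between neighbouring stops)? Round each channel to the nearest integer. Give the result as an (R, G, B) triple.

(183, 134, 162)

60% lies between the 22% and 100% stops, so the local fraction is t = (60 − 22)/(100 − 22) = 38/78 ≈ 0.4872.
#a5abca → (165, 171, 202); #c95f78 → (201, 95, 120).
R = 165 + 0.4872 × (201 − 165) = 182.539 → 183
G = 171 + 0.4872 × (95 − 171) = 133.973 → 134
B = 202 + 0.4872 × (120 − 202) = 162.05 → 162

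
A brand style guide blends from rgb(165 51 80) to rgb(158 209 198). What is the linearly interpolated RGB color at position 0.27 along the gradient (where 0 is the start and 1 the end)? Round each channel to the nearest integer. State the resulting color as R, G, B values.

(163, 94, 112)

R = 165 + 0.27 × (158 − 165) = 165 + 0.27 × -7 = 163.11 → 163
G = 51 + 0.27 × (209 − 51) = 51 + 0.27 × 158 = 93.66 → 94
B = 80 + 0.27 × (198 − 80) = 80 + 0.27 × 118 = 111.86 → 112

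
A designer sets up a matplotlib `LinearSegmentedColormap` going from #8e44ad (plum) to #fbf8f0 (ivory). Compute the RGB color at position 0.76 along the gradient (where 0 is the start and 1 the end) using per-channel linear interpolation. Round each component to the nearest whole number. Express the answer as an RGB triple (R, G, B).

#8e44ad → (142, 68, 173); #fbf8f0 → (251, 248, 240).
R = 142 + 0.76 × (251 − 142) = 142 + 0.76 × 109 = 224.84 → 225
G = 68 + 0.76 × (248 − 68) = 68 + 0.76 × 180 = 204.8 → 205
B = 173 + 0.76 × (240 − 173) = 173 + 0.76 × 67 = 223.92 → 224
So the blended color is (225, 205, 224), about #e1cde0.

(225, 205, 224)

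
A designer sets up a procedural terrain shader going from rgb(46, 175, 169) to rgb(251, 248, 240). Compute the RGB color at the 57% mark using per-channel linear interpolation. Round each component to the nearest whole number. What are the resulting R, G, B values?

(163, 217, 209)

57% corresponds to t = 0.57.
R = 46 + 0.57 × (251 − 46) = 46 + 0.57 × 205 = 162.85 → 163
G = 175 + 0.57 × (248 − 175) = 175 + 0.57 × 73 = 216.61 → 217
B = 169 + 0.57 × (240 − 169) = 169 + 0.57 × 71 = 209.47 → 209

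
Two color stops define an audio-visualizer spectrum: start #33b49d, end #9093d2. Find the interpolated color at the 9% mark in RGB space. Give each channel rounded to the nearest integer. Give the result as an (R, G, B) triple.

#33b49d → (51, 180, 157); #9093d2 → (144, 147, 210).
9% corresponds to t = 0.09.
R = 51 + 0.09 × (144 − 51) = 51 + 0.09 × 93 = 59.37 → 59
G = 180 + 0.09 × (147 − 180) = 180 + 0.09 × -33 = 177.03 → 177
B = 157 + 0.09 × (210 − 157) = 157 + 0.09 × 53 = 161.77 → 162

(59, 177, 162)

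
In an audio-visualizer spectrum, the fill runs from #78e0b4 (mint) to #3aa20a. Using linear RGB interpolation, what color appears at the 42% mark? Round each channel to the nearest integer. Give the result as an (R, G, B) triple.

#78e0b4 → (120, 224, 180); #3aa20a → (58, 162, 10).
42% corresponds to t = 0.42.
R = 120 + 0.42 × (58 − 120) = 120 + 0.42 × -62 = 93.96 → 94
G = 224 + 0.42 × (162 − 224) = 224 + 0.42 × -62 = 197.96 → 198
B = 180 + 0.42 × (10 − 180) = 180 + 0.42 × -170 = 108.6 → 109

(94, 198, 109)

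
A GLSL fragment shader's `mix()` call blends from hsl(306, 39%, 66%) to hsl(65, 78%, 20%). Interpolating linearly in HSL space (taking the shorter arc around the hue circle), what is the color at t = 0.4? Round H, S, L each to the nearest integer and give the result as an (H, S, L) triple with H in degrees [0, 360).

(354, 55, 48)

Hue: 65 − 306 = -241°, but |-241| > 180 so the shorter arc goes the other way: Δh = -241 + 360 = 119°.
H = 306 + 0.4 × (119) = 353.6 → 354°
S = 39 + 0.4 × (78 − 39) = 54.6 → 55%
L = 66 + 0.4 × (20 − 66) = 47.6 → 48%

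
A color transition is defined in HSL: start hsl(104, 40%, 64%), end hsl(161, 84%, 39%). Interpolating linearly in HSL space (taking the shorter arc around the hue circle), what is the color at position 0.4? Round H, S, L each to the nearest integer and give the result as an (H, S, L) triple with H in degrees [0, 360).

(127, 58, 54)

Hue arc: Δh = 161 − 104 = 57° (|Δh| ≤ 180, already the shorter path).
H = 104 + 0.4 × (57) = 126.8 → 127°
S = 40 + 0.4 × (84 − 40) = 57.6 → 58%
L = 64 + 0.4 × (39 − 64) = 54 → 54%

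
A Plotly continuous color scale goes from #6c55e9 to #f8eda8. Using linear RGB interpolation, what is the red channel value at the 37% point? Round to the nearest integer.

R₁ = 108 (from #6c55e9), R₂ = 248 (from #f8eda8).
R = 108 + 0.37 × (248 − 108) = 159.8 → 160

160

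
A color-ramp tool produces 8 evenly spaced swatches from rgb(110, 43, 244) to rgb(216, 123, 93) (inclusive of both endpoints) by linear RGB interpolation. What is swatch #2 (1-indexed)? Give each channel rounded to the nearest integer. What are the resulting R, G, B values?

(125, 54, 222)

With 8 swatches and endpoints inclusive, swatch 2 sits at t = (2 − 1)/(8 − 1) = 1/7 ≈ 0.1429.
R = 110 + 0.1429 × (216 − 110) = 125.147 → 125
G = 43 + 0.1429 × (123 − 43) = 54.432 → 54
B = 244 + 0.1429 × (93 − 244) = 222.422 → 222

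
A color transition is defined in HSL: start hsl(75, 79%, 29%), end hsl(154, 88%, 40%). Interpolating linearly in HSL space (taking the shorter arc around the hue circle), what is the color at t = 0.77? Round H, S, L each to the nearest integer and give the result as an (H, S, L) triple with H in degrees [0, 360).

Hue arc: Δh = 154 − 75 = 79° (|Δh| ≤ 180, already the shorter path).
H = 75 + 0.77 × (79) = 135.83 → 136°
S = 79 + 0.77 × (88 − 79) = 85.93 → 86%
L = 29 + 0.77 × (40 − 29) = 37.47 → 37%

(136, 86, 37)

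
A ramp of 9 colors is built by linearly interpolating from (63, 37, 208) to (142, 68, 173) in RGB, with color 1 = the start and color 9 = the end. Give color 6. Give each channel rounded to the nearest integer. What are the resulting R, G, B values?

With 9 swatches and endpoints inclusive, swatch 6 sits at t = (6 − 1)/(9 − 1) = 5/8 ≈ 0.625.
R = 63 + 0.625 × (142 − 63) = 112.375 → 112
G = 37 + 0.625 × (68 − 37) = 56.375 → 56
B = 208 + 0.625 × (173 − 208) = 186.125 → 186

(112, 56, 186)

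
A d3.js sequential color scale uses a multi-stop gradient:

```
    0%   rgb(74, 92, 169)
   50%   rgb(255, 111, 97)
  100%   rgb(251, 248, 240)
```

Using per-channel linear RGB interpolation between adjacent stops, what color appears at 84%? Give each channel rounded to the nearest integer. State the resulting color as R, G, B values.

84% lies between the 50% and 100% stops, so the local fraction is t = (84 − 50)/(100 − 50) = 34/50 ≈ 0.68.
R = 255 + 0.68 × (251 − 255) = 252.28 → 252
G = 111 + 0.68 × (248 − 111) = 204.16 → 204
B = 97 + 0.68 × (240 − 97) = 194.24 → 194

(252, 204, 194)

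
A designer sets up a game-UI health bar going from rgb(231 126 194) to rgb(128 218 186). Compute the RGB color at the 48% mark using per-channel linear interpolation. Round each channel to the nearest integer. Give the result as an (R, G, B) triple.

(182, 170, 190)

48% corresponds to t = 0.48.
R = 231 + 0.48 × (128 − 231) = 231 + 0.48 × -103 = 181.56 → 182
G = 126 + 0.48 × (218 − 126) = 126 + 0.48 × 92 = 170.16 → 170
B = 194 + 0.48 × (186 − 194) = 194 + 0.48 × -8 = 190.16 → 190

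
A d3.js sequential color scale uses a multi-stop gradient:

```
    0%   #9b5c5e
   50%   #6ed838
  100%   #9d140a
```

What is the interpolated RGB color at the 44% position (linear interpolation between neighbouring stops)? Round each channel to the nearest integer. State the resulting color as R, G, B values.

(115, 201, 61)

44% lies between the 0% and 50% stops, so the local fraction is t = (44 − 0)/(50 − 0) = 44/50 ≈ 0.88.
#9b5c5e → (155, 92, 94); #6ed838 → (110, 216, 56).
R = 155 + 0.88 × (110 − 155) = 115.4 → 115
G = 92 + 0.88 × (216 − 92) = 201.12 → 201
B = 94 + 0.88 × (56 − 94) = 60.56 → 61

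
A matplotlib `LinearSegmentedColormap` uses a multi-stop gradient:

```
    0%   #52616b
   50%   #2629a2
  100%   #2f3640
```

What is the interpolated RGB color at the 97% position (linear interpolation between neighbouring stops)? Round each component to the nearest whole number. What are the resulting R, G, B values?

97% lies between the 50% and 100% stops, so the local fraction is t = (97 − 50)/(100 − 50) = 47/50 ≈ 0.94.
#2629a2 → (38, 41, 162); #2f3640 → (47, 54, 64).
R = 38 + 0.94 × (47 − 38) = 46.46 → 46
G = 41 + 0.94 × (54 − 41) = 53.22 → 53
B = 162 + 0.94 × (64 − 162) = 69.88 → 70

(46, 53, 70)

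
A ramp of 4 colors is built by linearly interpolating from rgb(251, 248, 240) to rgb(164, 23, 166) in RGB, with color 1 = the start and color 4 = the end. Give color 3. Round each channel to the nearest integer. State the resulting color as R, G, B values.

(193, 98, 191)

With 4 swatches and endpoints inclusive, swatch 3 sits at t = (3 − 1)/(4 − 1) = 2/3 ≈ 0.6667.
R = 251 + 0.6667 × (164 − 251) = 192.997 → 193
G = 248 + 0.6667 × (23 − 248) = 97.993 → 98
B = 240 + 0.6667 × (166 − 240) = 190.664 → 191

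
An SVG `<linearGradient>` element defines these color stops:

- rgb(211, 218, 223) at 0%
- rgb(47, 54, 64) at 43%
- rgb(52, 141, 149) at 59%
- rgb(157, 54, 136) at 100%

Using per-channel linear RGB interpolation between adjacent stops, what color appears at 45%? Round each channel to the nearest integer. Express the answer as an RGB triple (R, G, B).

(48, 65, 75)

45% lies between the 43% and 59% stops, so the local fraction is t = (45 − 43)/(59 − 43) = 2/16 ≈ 0.125.
R = 47 + 0.125 × (52 − 47) = 47.625 → 48
G = 54 + 0.125 × (141 − 54) = 64.875 → 65
B = 64 + 0.125 × (149 − 64) = 74.625 → 75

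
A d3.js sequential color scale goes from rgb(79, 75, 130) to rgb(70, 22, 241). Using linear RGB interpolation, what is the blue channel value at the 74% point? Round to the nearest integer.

212

B = 130 + 0.74 × (241 − 130) = 212.14 → 212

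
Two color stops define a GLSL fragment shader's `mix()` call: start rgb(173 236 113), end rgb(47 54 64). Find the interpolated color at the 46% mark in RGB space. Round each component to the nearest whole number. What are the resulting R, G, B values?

46% corresponds to t = 0.46.
R = 173 + 0.46 × (47 − 173) = 173 + 0.46 × -126 = 115.04 → 115
G = 236 + 0.46 × (54 − 236) = 236 + 0.46 × -182 = 152.28 → 152
B = 113 + 0.46 × (64 − 113) = 113 + 0.46 × -49 = 90.46 → 90

(115, 152, 90)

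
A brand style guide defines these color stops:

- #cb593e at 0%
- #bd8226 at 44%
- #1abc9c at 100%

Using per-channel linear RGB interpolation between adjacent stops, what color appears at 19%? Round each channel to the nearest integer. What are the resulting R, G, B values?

(197, 107, 52)

19% lies between the 0% and 44% stops, so the local fraction is t = (19 − 0)/(44 − 0) = 19/44 ≈ 0.4318.
#cb593e → (203, 89, 62); #bd8226 → (189, 130, 38).
R = 203 + 0.4318 × (189 − 203) = 196.955 → 197
G = 89 + 0.4318 × (130 − 89) = 106.704 → 107
B = 62 + 0.4318 × (38 − 62) = 51.637 → 52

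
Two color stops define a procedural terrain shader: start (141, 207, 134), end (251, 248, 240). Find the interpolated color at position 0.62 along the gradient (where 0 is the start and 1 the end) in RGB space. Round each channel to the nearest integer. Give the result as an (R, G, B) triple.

R = 141 + 0.62 × (251 − 141) = 141 + 0.62 × 110 = 209.2 → 209
G = 207 + 0.62 × (248 − 207) = 207 + 0.62 × 41 = 232.42 → 232
B = 134 + 0.62 × (240 − 134) = 134 + 0.62 × 106 = 199.72 → 200

(209, 232, 200)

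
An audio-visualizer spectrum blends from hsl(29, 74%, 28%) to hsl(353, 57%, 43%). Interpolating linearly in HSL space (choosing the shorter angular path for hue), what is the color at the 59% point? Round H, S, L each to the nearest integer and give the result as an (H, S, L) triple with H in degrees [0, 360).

Hue: 353 − 29 = 324°, but |324| > 180 so the shorter arc goes the other way: Δh = 324 − 360 = -36°.
H = 29 + 0.59 × (-36) = 7.76 → 8°
S = 74 + 0.59 × (57 − 74) = 63.97 → 64%
L = 28 + 0.59 × (43 − 28) = 36.85 → 37%

(8, 64, 37)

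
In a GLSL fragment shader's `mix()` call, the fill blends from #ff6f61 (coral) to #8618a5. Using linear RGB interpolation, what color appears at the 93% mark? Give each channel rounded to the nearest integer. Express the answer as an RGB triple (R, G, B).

#ff6f61 → (255, 111, 97); #8618a5 → (134, 24, 165).
93% corresponds to t = 0.93.
R = 255 + 0.93 × (134 − 255) = 255 + 0.93 × -121 = 142.47 → 142
G = 111 + 0.93 × (24 − 111) = 111 + 0.93 × -87 = 30.09 → 30
B = 97 + 0.93 × (165 − 97) = 97 + 0.93 × 68 = 160.24 → 160

(142, 30, 160)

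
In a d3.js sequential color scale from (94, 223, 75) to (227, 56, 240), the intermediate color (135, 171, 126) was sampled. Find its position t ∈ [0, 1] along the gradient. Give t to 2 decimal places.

0.31

Invert the lerp on the G channel (largest span, 167): t = (171 − 223) / (56 − 223) = -52/-167 = 0.31138.
Check on R: (135 − 94)/(227 − 94) = 0.3083 ✓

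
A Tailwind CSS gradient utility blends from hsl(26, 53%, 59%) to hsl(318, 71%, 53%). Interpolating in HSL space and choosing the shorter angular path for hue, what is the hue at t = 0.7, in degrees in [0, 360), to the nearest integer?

338

Hue: 318 − 26 = 292°, but |292| > 180 so the shorter arc goes the other way: Δh = 292 − 360 = -68°.
H = 26 + 0.7 × (-68) = -21.6 → -22 → -22 mod 360 = 338°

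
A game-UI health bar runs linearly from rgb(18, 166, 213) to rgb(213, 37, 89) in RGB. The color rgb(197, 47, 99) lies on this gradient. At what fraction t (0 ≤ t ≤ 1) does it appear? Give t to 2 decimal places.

0.92

Invert the lerp on the R channel (largest span, 195): t = (197 − 18) / (213 − 18) = 179/195 = 0.91795.
Check on G: (47 − 166)/(37 − 166) = 0.9225 ✓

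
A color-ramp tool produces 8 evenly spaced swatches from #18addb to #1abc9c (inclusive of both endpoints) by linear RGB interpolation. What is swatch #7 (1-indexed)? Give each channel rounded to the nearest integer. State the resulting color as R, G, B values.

With 8 swatches and endpoints inclusive, swatch 7 sits at t = (7 − 1)/(8 − 1) = 6/7 ≈ 0.8571.
#18addb → (24, 173, 219); #1abc9c → (26, 188, 156).
R = 24 + 0.8571 × (26 − 24) = 25.714 → 26
G = 173 + 0.8571 × (188 − 173) = 185.857 → 186
B = 219 + 0.8571 × (156 − 219) = 165.003 → 165

(26, 186, 165)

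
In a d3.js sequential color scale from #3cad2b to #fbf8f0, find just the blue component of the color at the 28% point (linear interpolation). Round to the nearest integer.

98

B₁ = 43 (from #3cad2b), B₂ = 240 (from #fbf8f0).
B = 43 + 0.28 × (240 − 43) = 98.16 → 98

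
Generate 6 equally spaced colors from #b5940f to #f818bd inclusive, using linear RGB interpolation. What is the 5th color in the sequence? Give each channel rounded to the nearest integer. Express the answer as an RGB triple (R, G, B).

With 6 swatches and endpoints inclusive, swatch 5 sits at t = (5 − 1)/(6 − 1) = 4/5 ≈ 0.8.
#b5940f → (181, 148, 15); #f818bd → (248, 24, 189).
R = 181 + 0.8 × (248 − 181) = 234.6 → 235
G = 148 + 0.8 × (24 − 148) = 48.8 → 49
B = 15 + 0.8 × (189 − 15) = 154.2 → 154

(235, 49, 154)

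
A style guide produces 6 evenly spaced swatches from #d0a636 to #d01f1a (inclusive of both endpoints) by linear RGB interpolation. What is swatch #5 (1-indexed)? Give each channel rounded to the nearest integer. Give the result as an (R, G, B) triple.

With 6 swatches and endpoints inclusive, swatch 5 sits at t = (5 − 1)/(6 − 1) = 4/5 ≈ 0.8.
#d0a636 → (208, 166, 54); #d01f1a → (208, 31, 26).
R = 208 + 0.8 × (208 − 208) = 208 → 208
G = 166 + 0.8 × (31 − 166) = 58 → 58
B = 54 + 0.8 × (26 − 54) = 31.6 → 32

(208, 58, 32)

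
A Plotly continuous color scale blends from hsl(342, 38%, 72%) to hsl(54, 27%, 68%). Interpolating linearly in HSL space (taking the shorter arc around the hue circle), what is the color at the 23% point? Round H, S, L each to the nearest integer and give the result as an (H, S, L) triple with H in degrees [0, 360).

Hue: 54 − 342 = -288°, but |-288| > 180 so the shorter arc goes the other way: Δh = -288 + 360 = 72°.
H = 342 + 0.23 × (72) = 358.56 → 359°
S = 38 + 0.23 × (27 − 38) = 35.47 → 35%
L = 72 + 0.23 × (68 − 72) = 71.08 → 71%

(359, 35, 71)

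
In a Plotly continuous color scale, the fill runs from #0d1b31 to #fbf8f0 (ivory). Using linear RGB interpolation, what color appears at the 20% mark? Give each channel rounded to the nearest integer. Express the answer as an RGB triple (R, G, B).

(61, 71, 87)

#0d1b31 → (13, 27, 49); #fbf8f0 → (251, 248, 240).
20% corresponds to t = 0.2.
R = 13 + 0.2 × (251 − 13) = 13 + 0.2 × 238 = 60.6 → 61
G = 27 + 0.2 × (248 − 27) = 27 + 0.2 × 221 = 71.2 → 71
B = 49 + 0.2 × (240 − 49) = 49 + 0.2 × 191 = 87.2 → 87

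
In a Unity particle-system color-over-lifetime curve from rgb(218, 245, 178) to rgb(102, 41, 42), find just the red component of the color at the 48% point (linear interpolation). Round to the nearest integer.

162

R = 218 + 0.48 × (102 − 218) = 162.32 → 162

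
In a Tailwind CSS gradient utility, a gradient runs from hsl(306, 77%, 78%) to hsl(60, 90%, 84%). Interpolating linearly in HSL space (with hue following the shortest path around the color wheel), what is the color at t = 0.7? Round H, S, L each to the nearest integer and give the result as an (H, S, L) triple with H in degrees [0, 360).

Hue: 60 − 306 = -246°, but |-246| > 180 so the shorter arc goes the other way: Δh = -246 + 360 = 114°.
H = 306 + 0.7 × (114) = 385.8 → 386 → 386 mod 360 = 26°
S = 77 + 0.7 × (90 − 77) = 86.1 → 86%
L = 78 + 0.7 × (84 − 78) = 82.2 → 82%

(26, 86, 82)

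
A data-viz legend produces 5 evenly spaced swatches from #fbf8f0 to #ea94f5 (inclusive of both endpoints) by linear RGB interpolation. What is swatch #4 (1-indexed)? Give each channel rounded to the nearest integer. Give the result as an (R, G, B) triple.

With 5 swatches and endpoints inclusive, swatch 4 sits at t = (4 − 1)/(5 − 1) = 3/4 ≈ 0.75.
#fbf8f0 → (251, 248, 240); #ea94f5 → (234, 148, 245).
R = 251 + 0.75 × (234 − 251) = 238.25 → 238
G = 248 + 0.75 × (148 − 248) = 173 → 173
B = 240 + 0.75 × (245 − 240) = 243.75 → 244

(238, 173, 244)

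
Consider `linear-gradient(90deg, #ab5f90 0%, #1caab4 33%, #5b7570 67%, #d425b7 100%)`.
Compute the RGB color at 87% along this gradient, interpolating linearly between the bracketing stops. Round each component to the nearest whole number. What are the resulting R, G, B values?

(164, 69, 155)

87% lies between the 67% and 100% stops, so the local fraction is t = (87 − 67)/(100 − 67) = 20/33 ≈ 0.6061.
#5b7570 → (91, 117, 112); #d425b7 → (212, 37, 183).
R = 91 + 0.6061 × (212 − 91) = 164.338 → 164
G = 117 + 0.6061 × (37 − 117) = 68.512 → 69
B = 112 + 0.6061 × (183 − 112) = 155.033 → 155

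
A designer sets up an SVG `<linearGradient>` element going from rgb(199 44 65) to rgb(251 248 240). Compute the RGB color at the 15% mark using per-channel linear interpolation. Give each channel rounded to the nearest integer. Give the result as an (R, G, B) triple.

15% corresponds to t = 0.15.
R = 199 + 0.15 × (251 − 199) = 199 + 0.15 × 52 = 206.8 → 207
G = 44 + 0.15 × (248 − 44) = 44 + 0.15 × 204 = 74.6 → 75
B = 65 + 0.15 × (240 − 65) = 65 + 0.15 × 175 = 91.25 → 91

(207, 75, 91)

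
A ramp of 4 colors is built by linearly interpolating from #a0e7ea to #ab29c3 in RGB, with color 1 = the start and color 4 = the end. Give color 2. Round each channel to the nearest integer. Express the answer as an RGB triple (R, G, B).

(164, 168, 221)

With 4 swatches and endpoints inclusive, swatch 2 sits at t = (2 − 1)/(4 − 1) = 1/3 ≈ 0.3333.
#a0e7ea → (160, 231, 234); #ab29c3 → (171, 41, 195).
R = 160 + 0.3333 × (171 − 160) = 163.666 → 164
G = 231 + 0.3333 × (41 − 231) = 167.673 → 168
B = 234 + 0.3333 × (195 − 234) = 221.001 → 221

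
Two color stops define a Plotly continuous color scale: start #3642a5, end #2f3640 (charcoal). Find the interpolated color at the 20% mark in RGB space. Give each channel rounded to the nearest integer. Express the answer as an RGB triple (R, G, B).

(53, 64, 145)

#3642a5 → (54, 66, 165); #2f3640 → (47, 54, 64).
20% corresponds to t = 0.2.
R = 54 + 0.2 × (47 − 54) = 54 + 0.2 × -7 = 52.6 → 53
G = 66 + 0.2 × (54 − 66) = 66 + 0.2 × -12 = 63.6 → 64
B = 165 + 0.2 × (64 − 165) = 165 + 0.2 × -101 = 144.8 → 145
So the blended color is (53, 64, 145), about #354091.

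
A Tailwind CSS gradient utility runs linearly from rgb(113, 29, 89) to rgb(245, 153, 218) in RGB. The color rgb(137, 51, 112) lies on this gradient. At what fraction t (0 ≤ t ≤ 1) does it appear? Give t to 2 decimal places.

0.18

Invert the lerp on the R channel (largest span, 132): t = (137 − 113) / (245 − 113) = 24/132 = 0.18182.
Check on G: (51 − 29)/(153 − 29) = 0.1774 ✓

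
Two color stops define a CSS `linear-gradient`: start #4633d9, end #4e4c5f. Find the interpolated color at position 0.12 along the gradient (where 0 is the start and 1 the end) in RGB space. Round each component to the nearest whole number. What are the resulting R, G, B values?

#4633d9 → (70, 51, 217); #4e4c5f → (78, 76, 95).
R = 70 + 0.12 × (78 − 70) = 70 + 0.12 × 8 = 70.96 → 71
G = 51 + 0.12 × (76 − 51) = 51 + 0.12 × 25 = 54 → 54
B = 217 + 0.12 × (95 − 217) = 217 + 0.12 × -122 = 202.36 → 202

(71, 54, 202)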